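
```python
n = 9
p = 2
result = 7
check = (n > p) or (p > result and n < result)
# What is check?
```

Trace:
`n = 9` → n = 9
`p = 2` → p = 2
`result = 7` → result = 7
`check = (n > p) or (p > result and n < result)` → check = True
So check = True

Answer: True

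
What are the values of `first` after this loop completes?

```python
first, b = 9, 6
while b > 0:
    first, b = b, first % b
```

GCD of 9 and 6
`first` takes the values: 9 → 6 → 3

Answer: 3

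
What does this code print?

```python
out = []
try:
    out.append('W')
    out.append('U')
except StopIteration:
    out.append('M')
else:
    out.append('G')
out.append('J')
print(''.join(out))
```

Execution trace: 'W' (try body) → 'U' (try body, no exception) → 'G' (else) → 'J' (after the try/except). Output: WUGJ

Answer: WUGJ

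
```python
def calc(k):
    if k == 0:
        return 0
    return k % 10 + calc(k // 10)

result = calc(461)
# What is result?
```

Sum of digits of 461: 1 + 6 + 4 = 11

Answer: 11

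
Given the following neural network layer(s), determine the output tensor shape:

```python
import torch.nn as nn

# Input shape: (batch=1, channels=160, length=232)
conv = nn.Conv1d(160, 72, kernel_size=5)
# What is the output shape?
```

Input: (1, 160, 232) -> Output: (1, 72, 228)

Answer: (1, 72, 228)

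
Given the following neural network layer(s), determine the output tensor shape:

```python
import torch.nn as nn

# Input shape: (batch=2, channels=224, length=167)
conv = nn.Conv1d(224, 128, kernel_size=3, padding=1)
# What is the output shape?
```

Input: (2, 224, 167) -> Output: (2, 128, 167)

Answer: (2, 128, 167)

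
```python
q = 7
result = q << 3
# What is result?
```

Trace:
`q = 7` → q = 7
`result = q << 3` → result = 56
So result = 56

Answer: 56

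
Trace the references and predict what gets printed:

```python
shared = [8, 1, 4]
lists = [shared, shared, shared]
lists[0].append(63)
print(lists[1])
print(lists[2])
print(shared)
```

Key concept: list of same reference.
Step by step:
`shared = [8, 1, 4]` → shared = [8, 1, 4]
`lists = [shared, shared, shared]` → lists = [[8, 1, 4], [8, 1, 4], [8, 1, 4]]
`lists[0].append(63)` → shared = [8, 1, 4, 63]; lists = [[8, 1, 4, 63], [8, 1, 4, 63], [8, 1, 4, 63]]
`print(lists[1])` → prints [8, 1, 4, 63]
`print(lists[2])` → prints [8, 1, 4, 63]
`print(shared)` → prints [8, 1, 4, 63]

Answer:
[8, 1, 4, 63]
[8, 1, 4, 63]
[8, 1, 4, 63]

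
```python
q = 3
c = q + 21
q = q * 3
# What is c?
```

Trace:
`q = 3` → q = 3
`c = q + 21` → c = 24
`q = q * 3` → q = 9
So c = 24

Answer: 24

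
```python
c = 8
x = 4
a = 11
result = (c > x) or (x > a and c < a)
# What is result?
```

Trace:
`c = 8` → c = 8
`x = 4` → x = 4
`a = 11` → a = 11
`result = (c > x) or (x > a and c < a)` → result = True
So result = True

Answer: True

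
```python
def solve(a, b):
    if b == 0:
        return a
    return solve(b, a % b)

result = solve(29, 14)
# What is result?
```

solve(29, 14) -> solve(14, 1) -> solve(1, 0) -> 1

Answer: 1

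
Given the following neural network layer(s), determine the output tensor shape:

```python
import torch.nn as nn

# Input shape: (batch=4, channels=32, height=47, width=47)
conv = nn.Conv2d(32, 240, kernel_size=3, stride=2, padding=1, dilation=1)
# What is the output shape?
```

Input: (4, 32, 47, 47) -> Output: (4, 240, 24, 24)

Answer: (4, 240, 24, 24)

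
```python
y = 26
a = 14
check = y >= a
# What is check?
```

Trace:
`y = 26` → y = 26
`a = 14` → a = 14
`check = y >= a` → check = True
So check = True

Answer: True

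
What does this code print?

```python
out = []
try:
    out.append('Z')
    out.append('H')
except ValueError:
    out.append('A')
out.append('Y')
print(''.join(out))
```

Execution trace: 'Z' (try body) → 'H' (try body, no exception) → 'Y' (after the try/except). Output: ZHY

Answer: ZHY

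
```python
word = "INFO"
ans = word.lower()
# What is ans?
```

Trace:
`word = "INFO"` → word = 'INFO'
`ans = word.lower()` → ans = 'info'
So ans = 'info'

Answer: 'info'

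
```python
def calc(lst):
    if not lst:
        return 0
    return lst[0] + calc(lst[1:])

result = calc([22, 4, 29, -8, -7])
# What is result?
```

22 + 4 + 29 + (-8) + (-7) + 0 = 40

Answer: 40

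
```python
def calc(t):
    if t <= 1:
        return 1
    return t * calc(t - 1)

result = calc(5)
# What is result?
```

calc(5) = 5 * 4 * 3 * 2 * 1 = 120

Answer: 120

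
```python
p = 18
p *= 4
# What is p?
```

Trace:
`p = 18` → p = 18
`p *= 4` → p = 72
So p = 72

Answer: 72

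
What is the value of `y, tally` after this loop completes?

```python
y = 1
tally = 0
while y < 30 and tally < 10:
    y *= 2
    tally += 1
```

Double until >= 30 or 10 iterations
`y, tally` takes the values: (1, 0) → (2, 0) → (2, 1) → (4, 1) → (4, 2) → (8, 2) → (8, 3) → (16, 3) → (16, 4) → (32, 4) → (32, 5)

Answer: 32, 5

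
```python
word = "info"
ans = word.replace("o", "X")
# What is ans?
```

Trace:
`word = "info"` → word = 'info'
`ans = word.replace("o", "X")` → ans = 'infX'
So ans = 'infX'

Answer: 'infX'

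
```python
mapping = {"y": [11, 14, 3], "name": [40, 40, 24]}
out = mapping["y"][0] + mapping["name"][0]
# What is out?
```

Trace:
`mapping = {"y": [11, 14, 3], "name": [40, 40, 24]}` → mapping = {'y': [11, 14, 3], 'name': [40, 40, 24]}
`out = mapping["y"][0] + mapping["name"][0]` → out = 51
So out = 51

Answer: 51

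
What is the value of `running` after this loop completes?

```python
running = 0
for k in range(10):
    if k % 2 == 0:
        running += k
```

Sum of even numbers 0 to 9
`running` takes the values: 0 → 2 → 6 → 12 → 20

Answer: 20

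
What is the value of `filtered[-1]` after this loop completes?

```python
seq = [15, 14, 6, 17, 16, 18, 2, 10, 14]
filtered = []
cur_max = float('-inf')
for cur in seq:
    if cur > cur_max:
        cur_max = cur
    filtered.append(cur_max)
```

Running max ends at 18
`filtered` takes the values: [] → [15] → [15, 15] → [15, 15, 15] → [15, 15, 15, 17] → [15, 15, 15, 17, 17] → [15, 15, 15, 17, 17, 18] → [15, 15, 15, 17, 17, 18, 18] → [15, 15, 15, 17, 17, 18, 18, 18] → [15, 15, 15, 17, 17, 18, 18, 18, 18]
So `filtered[-1]` = 18

Answer: 18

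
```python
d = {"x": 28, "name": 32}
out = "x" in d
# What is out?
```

Trace:
`d = {"x": 28, "name": 32}` → d = {'x': 28, 'name': 32}
`out = "x" in d` → out = True
So out = True

Answer: True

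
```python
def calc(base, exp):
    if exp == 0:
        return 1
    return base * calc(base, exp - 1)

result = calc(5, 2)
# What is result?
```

calc(5, 2) = 5 * 5 = 25

Answer: 25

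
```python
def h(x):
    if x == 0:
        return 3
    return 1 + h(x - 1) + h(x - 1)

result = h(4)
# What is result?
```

h(x) = 1 + 2·h(x-1), h(0)=3. Closed form: (3+1)·2^4 - 1 = 63.

Answer: 63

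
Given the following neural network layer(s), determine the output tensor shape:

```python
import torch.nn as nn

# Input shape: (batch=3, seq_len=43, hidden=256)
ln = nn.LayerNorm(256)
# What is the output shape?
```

Input: (3, 43, 256) -> Output: (3, 43, 256)

Answer: (3, 43, 256)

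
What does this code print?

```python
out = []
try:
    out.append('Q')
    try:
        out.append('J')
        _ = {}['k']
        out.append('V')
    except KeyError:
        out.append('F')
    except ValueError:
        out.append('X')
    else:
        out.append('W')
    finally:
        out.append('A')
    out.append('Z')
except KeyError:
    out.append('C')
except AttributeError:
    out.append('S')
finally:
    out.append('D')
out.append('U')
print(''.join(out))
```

Execution trace: 'Q' (try body) → 'J' (inner try body) → 'F' (inner except KeyError) → 'A' (inner finally) → 'Z' (try body, no exception) → 'D' (finally) → 'U' (after the try/except). Output: QJFAZDU

Answer: QJFAZDU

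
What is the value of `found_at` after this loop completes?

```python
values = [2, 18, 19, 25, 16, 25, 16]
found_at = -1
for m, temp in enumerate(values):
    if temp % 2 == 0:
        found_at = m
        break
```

First even number index in [2, 18, 19, 25, 16, 25, 16]
`found_at` takes the values: -1 → 0

Answer: 0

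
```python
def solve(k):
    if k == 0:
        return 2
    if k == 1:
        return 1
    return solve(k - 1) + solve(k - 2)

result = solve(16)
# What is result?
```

Build up from base cases: solve(0)=2, solve(1)=1, solve(2)=3, solve(3)=4, solve(4)=7, solve(5)=11, solve(6)=18, ..., solve(16)=2207

Answer: 2207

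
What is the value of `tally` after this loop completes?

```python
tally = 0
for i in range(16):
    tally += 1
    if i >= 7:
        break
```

Loop breaks when i reaches 7, tally is 8
`tally` takes the values: 0 → 1 → 2 → 3 → 4 → 5 → 6 → 7 → 8

Answer: 8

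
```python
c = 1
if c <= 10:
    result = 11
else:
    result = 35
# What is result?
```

Trace:
`c = 1` → c = 1
`if c <= 10: ...` → c <= 10 is True → result = 11
So result = 11

Answer: 11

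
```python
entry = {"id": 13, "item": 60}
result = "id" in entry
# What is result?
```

Trace:
`entry = {"id": 13, "item": 60}` → entry = {'id': 13, 'item': 60}
`result = "id" in entry` → result = True
So result = True

Answer: True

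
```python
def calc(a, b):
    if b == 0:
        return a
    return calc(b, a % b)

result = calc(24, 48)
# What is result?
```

calc(24, 48) -> calc(48, 24) -> calc(24, 0) -> 24

Answer: 24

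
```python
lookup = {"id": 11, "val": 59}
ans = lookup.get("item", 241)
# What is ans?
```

Trace:
`lookup = {"id": 11, "val": 59}` → lookup = {'id': 11, 'val': 59}
`ans = lookup.get("item", 241)` → ans = 241
So ans = 241

Answer: 241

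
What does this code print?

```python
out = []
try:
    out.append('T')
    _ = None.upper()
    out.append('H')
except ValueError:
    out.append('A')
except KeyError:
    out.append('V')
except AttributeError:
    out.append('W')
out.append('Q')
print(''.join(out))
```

Execution trace: 'T' (try body) → 'W' (except AttributeError) → 'Q' (after the try/except). Output: TWQ

Answer: TWQ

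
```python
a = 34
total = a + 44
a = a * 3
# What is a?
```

Trace:
`a = 34` → a = 34
`total = a + 44` → total = 78
`a = a * 3` → a = 102
So a = 102

Answer: 102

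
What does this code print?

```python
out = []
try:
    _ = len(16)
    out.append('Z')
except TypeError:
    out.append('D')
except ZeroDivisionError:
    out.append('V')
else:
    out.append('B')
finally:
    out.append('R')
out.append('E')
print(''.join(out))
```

Execution trace: 'D' (except TypeError) → 'R' (finally) → 'E' (after the try/except). Output: DRE

Answer: DRE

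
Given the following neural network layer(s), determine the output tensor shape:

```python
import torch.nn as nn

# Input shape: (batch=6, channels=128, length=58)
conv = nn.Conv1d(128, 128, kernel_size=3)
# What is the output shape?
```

Input: (6, 128, 58) -> Output: (6, 128, 56)

Answer: (6, 128, 56)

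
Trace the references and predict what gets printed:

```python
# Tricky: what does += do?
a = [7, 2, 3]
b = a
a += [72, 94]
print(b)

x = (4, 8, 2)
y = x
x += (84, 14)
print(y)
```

Key concept: += behavior differs for mutable vs immutable.
Step by step:
`a = [7, 2, 3]` → a = [7, 2, 3]
`b = a` → b = [7, 2, 3] (same object as a)
`a += [72, 94]` → a = [7, 2, 3, 72, 94] (same object as b); b = [7, 2, 3, 72, 94] (same object as a)
`print(b)` → prints [7, 2, 3, 72, 94]
`x = (4, 8, 2)` → x = (4, 8, 2)
`y = x` → y = (4, 8, 2)
`x += (84, 14)` → x = (4, 8, 2, 84, 14)
`print(y)` → prints (4, 8, 2)

Answer:
[7, 2, 3, 72, 94]
(4, 8, 2)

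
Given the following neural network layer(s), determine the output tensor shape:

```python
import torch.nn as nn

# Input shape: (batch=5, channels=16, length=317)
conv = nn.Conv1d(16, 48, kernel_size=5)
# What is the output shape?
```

Input: (5, 16, 317) -> Output: (5, 48, 313)

Answer: (5, 48, 313)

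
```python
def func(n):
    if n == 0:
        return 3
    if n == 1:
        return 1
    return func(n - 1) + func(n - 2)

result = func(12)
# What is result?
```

Build up from base cases: func(0)=3, func(1)=1, func(2)=4, func(3)=5, func(4)=9, func(5)=14, func(6)=23, ..., func(12)=411

Answer: 411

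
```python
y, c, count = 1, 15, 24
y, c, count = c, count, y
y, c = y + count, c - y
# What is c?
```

Trace:
`y, c, count = 1, 15, 24` → y = 1; c = 15; count = 24
`y, c, count = c, count, y` → y = 15; c = 24; count = 1
`y, c = y + count, c - y` → y = 16; c = 9
So c = 9

Answer: 9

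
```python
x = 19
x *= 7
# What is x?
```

Trace:
`x = 19` → x = 19
`x *= 7` → x = 133
So x = 133

Answer: 133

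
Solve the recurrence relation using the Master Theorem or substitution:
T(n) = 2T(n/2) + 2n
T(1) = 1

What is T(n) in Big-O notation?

By Master Theorem: a=2, b=2, f(n)=2n. Since log_2(2) = 1 and f(n) = Θ(n^1), Case 2 applies. T(n) = O(n log n).

Answer: O(n log n)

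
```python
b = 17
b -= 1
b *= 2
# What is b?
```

Trace:
`b = 17` → b = 17
`b -= 1` → b = 16
`b *= 2` → b = 32
So b = 32

Answer: 32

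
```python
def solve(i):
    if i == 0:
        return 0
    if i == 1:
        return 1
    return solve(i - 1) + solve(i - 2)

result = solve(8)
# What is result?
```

Build up from base cases: solve(0)=0, solve(1)=1, solve(2)=1, solve(3)=2, solve(4)=3, solve(5)=5, solve(6)=8, ..., solve(8)=21

Answer: 21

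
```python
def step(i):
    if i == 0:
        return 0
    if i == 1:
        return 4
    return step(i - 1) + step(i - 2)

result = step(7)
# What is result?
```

Build up from base cases: step(0)=0, step(1)=4, step(2)=4, step(3)=8, step(4)=12, step(5)=20, step(6)=32, ..., step(7)=52

Answer: 52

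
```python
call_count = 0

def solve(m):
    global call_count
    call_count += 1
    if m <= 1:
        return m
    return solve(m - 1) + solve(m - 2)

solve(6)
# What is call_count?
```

Calls(m) = 1 + Calls(m-1) + Calls(m-2); Calls(0)=Calls(1)=1. For m=6 this gives 25.

Answer: 25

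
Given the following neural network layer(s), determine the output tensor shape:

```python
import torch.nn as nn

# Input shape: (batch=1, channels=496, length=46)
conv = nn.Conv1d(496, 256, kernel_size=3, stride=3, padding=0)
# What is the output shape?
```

Input: (1, 496, 46) -> Output: (1, 256, 15)

Answer: (1, 256, 15)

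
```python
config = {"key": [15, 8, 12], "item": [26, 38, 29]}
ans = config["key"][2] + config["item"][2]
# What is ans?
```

Trace:
`config = {"key": [15, 8, 12], "item": [26, 38, 29]}` → config = {'key': [15, 8, 12], 'item': [26, 38, 29]}
`ans = config["key"][2] + config["item"][2]` → ans = 41
So ans = 41

Answer: 41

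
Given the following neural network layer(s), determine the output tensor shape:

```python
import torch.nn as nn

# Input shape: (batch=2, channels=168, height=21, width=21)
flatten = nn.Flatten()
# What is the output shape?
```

Input: (2, 168, 21, 21) -> Output: (2, 74088)

Answer: (2, 74088)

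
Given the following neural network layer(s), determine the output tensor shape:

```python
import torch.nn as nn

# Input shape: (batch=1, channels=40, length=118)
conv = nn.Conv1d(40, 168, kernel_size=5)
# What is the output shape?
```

Input: (1, 40, 118) -> Output: (1, 168, 114)

Answer: (1, 168, 114)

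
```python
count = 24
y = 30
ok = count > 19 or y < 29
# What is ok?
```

Trace:
`count = 24` → count = 24
`y = 30` → y = 30
`ok = count > 19 or y < 29` → ok = True
So ok = True

Answer: True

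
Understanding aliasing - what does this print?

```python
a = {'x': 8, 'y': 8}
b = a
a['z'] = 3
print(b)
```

Key concept: dict aliasing.
Step by step:
`a = {'x': 8, 'y': 8}` → a = {'x': 8, 'y': 8}
`b = a` → b = {'x': 8, 'y': 8} (same object as a)
`a['z'] = 3` → a = {'x': 8, 'y': 8, 'z': 3} (same object as b); b = {'x': 8, 'y': 8, 'z': 3} (same object as a)
`print(b)` → prints {'x': 8, 'y': 8, 'z': 3}

Answer: {'x': 8, 'y': 8, 'z': 3}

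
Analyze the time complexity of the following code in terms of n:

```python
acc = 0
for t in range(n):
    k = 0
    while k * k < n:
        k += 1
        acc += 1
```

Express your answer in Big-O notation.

Each loop level contributes: n × √n. Multiplying the contributions gives O(n√n).

Answer: O(n√n)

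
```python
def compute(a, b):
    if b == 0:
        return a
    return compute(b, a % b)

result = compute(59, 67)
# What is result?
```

compute(59, 67) -> compute(67, 59) -> compute(59, 8) -> compute(8, 3) -> compute(3, 2) -> compute(2, 1) -> compute(1, 0) -> 1

Answer: 1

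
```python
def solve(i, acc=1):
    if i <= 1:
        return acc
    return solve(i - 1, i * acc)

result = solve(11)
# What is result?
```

Accumulator trace (n, acc): (11, 1) -> (10, 11) -> (9, 110) -> (8, 990) -> (7, 7920) -> (6, 55440) -> (5, 332640) -> (4, 1663200) -> (3, 6652800) -> (2, 19958400) -> (1, 39916800) -> return 39916800

Answer: 39916800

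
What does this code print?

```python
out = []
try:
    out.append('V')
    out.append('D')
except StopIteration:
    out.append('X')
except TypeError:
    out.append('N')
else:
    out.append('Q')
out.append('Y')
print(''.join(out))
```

Execution trace: 'V' (try body) → 'D' (try body, no exception) → 'Q' (else) → 'Y' (after the try/except). Output: VDQY

Answer: VDQY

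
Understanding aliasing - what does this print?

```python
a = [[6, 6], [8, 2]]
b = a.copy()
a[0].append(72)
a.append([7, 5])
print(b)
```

Key concept: shallow copy with nested lists.
Step by step:
`a = [[6, 6], [8, 2]]` → a = [[6, 6], [8, 2]]
`b = a.copy()` → b = [[6, 6], [8, 2]]
`a[0].append(72)` → a = [[6, 6, 72], [8, 2]]; b = [[6, 6, 72], [8, 2]]
`a.append([7, 5])` → a = [[6, 6, 72], [8, 2], [7, 5]]
`print(b)` → prints [[6, 6, 72], [8, 2]]

Answer: [[6, 6, 72], [8, 2]]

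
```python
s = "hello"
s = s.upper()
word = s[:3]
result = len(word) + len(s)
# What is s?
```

Trace:
`s = "hello"` → s = 'hello'
`s = s.upper()` → s = 'HELLO'
`word = s[:3]` → word = 'HEL'
`result = len(word) + len(s)` → result = 8
So s = 'HELLO'

Answer: 'HELLO'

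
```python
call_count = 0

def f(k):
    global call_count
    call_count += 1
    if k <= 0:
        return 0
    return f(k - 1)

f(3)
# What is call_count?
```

Linear recursion stepping by 1: 4 calls from k=3 down to ≤0.

Answer: 4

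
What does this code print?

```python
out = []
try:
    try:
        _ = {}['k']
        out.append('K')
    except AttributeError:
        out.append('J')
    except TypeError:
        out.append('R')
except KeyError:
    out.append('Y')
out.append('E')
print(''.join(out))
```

Execution trace: 'Y' (outer except KeyError) → 'E' (after the try/except). Output: YE

Answer: YE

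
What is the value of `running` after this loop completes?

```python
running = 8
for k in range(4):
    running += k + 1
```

Start at 8, add 1 to 4 = 18
`running` takes the values: 8 → 9 → 11 → 14 → 18

Answer: 18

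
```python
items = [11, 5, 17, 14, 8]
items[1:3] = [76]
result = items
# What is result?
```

Trace:
`items = [11, 5, 17, 14, 8]` → items = [11, 5, 17, 14, 8]
`items[1:3] = [76]` → items = [11, 76, 14, 8]
`result = items` → result = [11, 76, 14, 8]
So result = [11, 76, 14, 8]

Answer: [11, 76, 14, 8]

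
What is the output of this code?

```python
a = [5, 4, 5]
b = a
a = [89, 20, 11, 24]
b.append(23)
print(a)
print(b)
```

Key concept: rebinding vs mutation: a is rebound to a new list, b still points at the original.
Step by step:
`a = [5, 4, 5]` → a = [5, 4, 5]
`b = a` → b = [5, 4, 5] (same object as a)
`a = [89, 20, 11, 24]` → a = [89, 20, 11, 24]
`b.append(23)` → b = [5, 4, 5, 23]
`print(a)` → prints [89, 20, 11, 24]
`print(b)` → prints [5, 4, 5, 23]

Answer:
[89, 20, 11, 24]
[5, 4, 5, 23]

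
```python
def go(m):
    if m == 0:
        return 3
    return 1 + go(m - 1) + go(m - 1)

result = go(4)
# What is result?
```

go(m) = 1 + 2·go(m-1), go(0)=3. Closed form: (3+1)·2^4 - 1 = 63.

Answer: 63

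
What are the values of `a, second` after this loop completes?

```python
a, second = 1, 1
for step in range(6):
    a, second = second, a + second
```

Fibonacci: after 6 iterations
`a, second` takes the values: (1, 1) → (1, 2) → (2, 3) → (3, 5) → (5, 8) → (8, 13) → (13, 21)

Answer: 13, 21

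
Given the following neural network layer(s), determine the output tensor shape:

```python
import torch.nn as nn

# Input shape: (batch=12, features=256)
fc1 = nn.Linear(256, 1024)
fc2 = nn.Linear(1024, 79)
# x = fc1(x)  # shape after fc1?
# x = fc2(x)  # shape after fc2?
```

Input: (12, 256) -> after fc1: (12, 1024) -> Output: (12, 79)

Answer: (12, 79)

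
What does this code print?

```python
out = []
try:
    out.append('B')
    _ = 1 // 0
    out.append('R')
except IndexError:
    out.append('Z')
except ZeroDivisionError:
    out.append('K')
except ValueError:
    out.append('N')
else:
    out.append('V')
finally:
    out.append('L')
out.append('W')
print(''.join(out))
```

Execution trace: 'B' (try body) → 'K' (except ZeroDivisionError) → 'L' (finally) → 'W' (after the try/except). Output: BKLW

Answer: BKLW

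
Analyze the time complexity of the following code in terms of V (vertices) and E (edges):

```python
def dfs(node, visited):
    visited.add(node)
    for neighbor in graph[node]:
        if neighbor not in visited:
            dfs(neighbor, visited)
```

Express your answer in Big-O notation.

This is Depth-first search (recursive). Time complexity: O(V + E).

Answer: O(V + E)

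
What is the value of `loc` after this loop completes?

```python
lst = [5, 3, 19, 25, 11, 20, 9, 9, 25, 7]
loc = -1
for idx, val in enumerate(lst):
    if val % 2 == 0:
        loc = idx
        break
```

First even number index in [5, 3, 19, 25, 11, 20, 9, 9, 25, 7]
`loc` takes the values: -1 → 5

Answer: 5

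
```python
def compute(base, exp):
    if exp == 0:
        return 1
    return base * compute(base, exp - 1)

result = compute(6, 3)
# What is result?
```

compute(6, 3) = 6 * 6 * 6 = 216

Answer: 216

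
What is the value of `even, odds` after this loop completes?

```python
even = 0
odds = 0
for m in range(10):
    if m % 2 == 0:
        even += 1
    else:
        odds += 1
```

Count evens and odds in range(10)
`even, odds` takes the values: (0, 0) → (1, 0) → (1, 1) → (2, 1) → (2, 2) → (3, 2) → (3, 3) → (4, 3) → (4, 4) → (5, 4) → (5, 5)

Answer: 5, 5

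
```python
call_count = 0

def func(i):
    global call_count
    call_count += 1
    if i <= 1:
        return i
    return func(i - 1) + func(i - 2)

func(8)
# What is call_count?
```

Calls(i) = 1 + Calls(i-1) + Calls(i-2); Calls(0)=Calls(1)=1. For i=8 this gives 67.

Answer: 67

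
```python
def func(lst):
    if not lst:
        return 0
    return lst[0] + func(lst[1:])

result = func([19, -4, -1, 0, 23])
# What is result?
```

19 + (-4) + (-1) + 0 + 23 + 0 = 37

Answer: 37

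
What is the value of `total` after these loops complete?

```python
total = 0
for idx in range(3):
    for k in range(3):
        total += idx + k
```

Sum of all idx+k for idx,k in 3x3
`total` takes the values: 0 → 1 → 3 → 4 → 6 → 9 → 11 → 14 → 18

Answer: 18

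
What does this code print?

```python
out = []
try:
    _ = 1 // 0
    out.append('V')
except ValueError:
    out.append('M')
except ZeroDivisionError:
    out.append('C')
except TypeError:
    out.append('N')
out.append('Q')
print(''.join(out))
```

Execution trace: 'C' (except ZeroDivisionError) → 'Q' (after the try/except). Output: CQ

Answer: CQ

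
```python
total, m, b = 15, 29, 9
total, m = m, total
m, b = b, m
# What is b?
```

Trace:
`total, m, b = 15, 29, 9` → total = 15; m = 29; b = 9
`total, m = m, total` → total = 29; m = 15
`m, b = b, m` → m = 9; b = 15
So b = 15

Answer: 15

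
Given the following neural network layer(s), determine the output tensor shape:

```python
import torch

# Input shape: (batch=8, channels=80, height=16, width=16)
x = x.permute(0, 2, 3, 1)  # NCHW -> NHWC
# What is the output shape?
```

Input: (8, 80, 16, 16) -> Output: (8, 16, 16, 80)

Answer: (8, 16, 16, 80)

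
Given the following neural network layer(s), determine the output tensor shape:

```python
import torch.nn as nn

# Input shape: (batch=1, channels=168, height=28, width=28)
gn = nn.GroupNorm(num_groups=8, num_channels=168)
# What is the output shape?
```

Input: (1, 168, 28, 28) -> Output: (1, 168, 28, 28)

Answer: (1, 168, 28, 28)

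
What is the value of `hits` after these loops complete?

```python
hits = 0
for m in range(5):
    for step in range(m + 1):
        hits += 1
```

Triangle: 1 + 2 + ... + 5
`hits` takes the values: 0 → 1 → 2 → 3 → 4 → 5 → 6 → 7 → 8 → 9 → 10 → 11 → 12 → 13 → 14 → 15

Answer: 15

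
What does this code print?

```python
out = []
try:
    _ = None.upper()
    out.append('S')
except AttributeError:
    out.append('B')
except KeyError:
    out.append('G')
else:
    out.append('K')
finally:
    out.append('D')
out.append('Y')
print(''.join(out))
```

Execution trace: 'B' (except AttributeError) → 'D' (finally) → 'Y' (after the try/except). Output: BDY

Answer: BDY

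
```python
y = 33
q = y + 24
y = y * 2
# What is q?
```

Trace:
`y = 33` → y = 33
`q = y + 24` → q = 57
`y = y * 2` → y = 66
So q = 57

Answer: 57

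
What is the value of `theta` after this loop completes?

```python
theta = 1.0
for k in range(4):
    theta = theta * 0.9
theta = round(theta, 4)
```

Exponential decay: 1.0 * 0.9^4
`theta` takes the values: 1.0 → 0.9 → 0.81 → 0.729 → 0.6561

Answer: 0.6561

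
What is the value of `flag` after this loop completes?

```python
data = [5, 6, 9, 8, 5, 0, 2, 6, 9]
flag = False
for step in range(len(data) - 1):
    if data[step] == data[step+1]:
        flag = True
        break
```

Check consecutive duplicates in [5, 6, 9, 8, 5, 0, 2, 6, 9]
`flag` takes the values: False

Answer: False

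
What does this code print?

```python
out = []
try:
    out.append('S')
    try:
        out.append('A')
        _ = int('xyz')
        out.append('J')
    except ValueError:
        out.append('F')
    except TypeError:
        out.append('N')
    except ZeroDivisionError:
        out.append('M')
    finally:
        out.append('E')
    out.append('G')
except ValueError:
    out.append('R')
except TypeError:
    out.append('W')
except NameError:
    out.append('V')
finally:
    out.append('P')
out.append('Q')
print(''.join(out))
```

Execution trace: 'S' (try body) → 'A' (inner try body) → 'F' (inner except ValueError) → 'E' (inner finally) → 'G' (try body, no exception) → 'P' (finally) → 'Q' (after the try/except). Output: SAFEGPQ

Answer: SAFEGPQ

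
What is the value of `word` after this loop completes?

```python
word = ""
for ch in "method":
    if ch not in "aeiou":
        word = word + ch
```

Remove vowels from 'method'
`word` takes the values: "" → "m" → "mt" → "mth" → "mthd"

Answer: "mthd"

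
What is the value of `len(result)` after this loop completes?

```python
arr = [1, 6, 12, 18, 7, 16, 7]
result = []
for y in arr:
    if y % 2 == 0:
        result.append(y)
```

Count even numbers in [1, 6, 12, 18, 7, 16, 7]
`result` takes the values: [] → [6] → [6, 12] → [6, 12, 18] → [6, 12, 18, 16]
So `len(result)` = 4

Answer: 4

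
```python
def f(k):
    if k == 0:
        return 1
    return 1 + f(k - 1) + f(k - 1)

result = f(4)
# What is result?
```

f(k) = 1 + 2·f(k-1), f(0)=1. Closed form: (1+1)·2^4 - 1 = 31.

Answer: 31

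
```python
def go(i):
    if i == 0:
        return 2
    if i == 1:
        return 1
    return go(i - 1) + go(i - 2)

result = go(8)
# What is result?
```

Build up from base cases: go(0)=2, go(1)=1, go(2)=3, go(3)=4, go(4)=7, go(5)=11, go(6)=18, ..., go(8)=47

Answer: 47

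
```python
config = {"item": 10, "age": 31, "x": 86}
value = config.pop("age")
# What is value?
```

Trace:
`config = {"item": 10, "age": 31, "x": 86}` → config = {'item': 10, 'age': 31, 'x': 86}
`value = config.pop("age")` → config = {'item': 10, 'x': 86}; value = 31
So value = 31

Answer: 31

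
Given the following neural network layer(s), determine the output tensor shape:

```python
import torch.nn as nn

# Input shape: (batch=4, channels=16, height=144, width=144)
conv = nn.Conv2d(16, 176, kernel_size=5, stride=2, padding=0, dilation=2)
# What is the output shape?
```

Input: (4, 16, 144, 144) -> Output: (4, 176, 68, 68)

Answer: (4, 176, 68, 68)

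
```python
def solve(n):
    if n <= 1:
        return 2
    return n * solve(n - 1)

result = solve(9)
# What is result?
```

solve(9) = 9 * 8 * 7 * 6 * 5 * 4 * 3 * 2 * 2 = 725760

Answer: 725760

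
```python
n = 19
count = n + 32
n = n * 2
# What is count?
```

Trace:
`n = 19` → n = 19
`count = n + 32` → count = 51
`n = n * 2` → n = 38
So count = 51

Answer: 51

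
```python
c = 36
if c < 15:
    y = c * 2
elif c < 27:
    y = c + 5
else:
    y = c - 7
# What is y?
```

Trace:
`c = 36` → c = 36
`if c < 15: ...` → c < 15 is False, c < 27 is False, take else branch → y = 29
So y = 29

Answer: 29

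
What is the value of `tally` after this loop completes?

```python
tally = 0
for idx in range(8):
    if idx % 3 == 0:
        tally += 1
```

Count numbers divisible by 3 in range(8)
`tally` takes the values: 0 → 1 → 2 → 3

Answer: 3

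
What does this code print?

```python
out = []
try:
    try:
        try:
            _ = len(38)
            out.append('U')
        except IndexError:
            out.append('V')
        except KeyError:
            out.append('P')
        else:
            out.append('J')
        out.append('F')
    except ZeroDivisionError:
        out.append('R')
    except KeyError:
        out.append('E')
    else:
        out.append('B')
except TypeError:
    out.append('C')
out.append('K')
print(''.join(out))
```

Execution trace: 'C' (outer except TypeError) → 'K' (after the try/except). Output: CK

Answer: CK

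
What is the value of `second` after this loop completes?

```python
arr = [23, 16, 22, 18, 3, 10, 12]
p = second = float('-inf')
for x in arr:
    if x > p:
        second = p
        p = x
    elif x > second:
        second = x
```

Second largest (with repeats) in [23, 16, 22, 18, 3, 10, 12]
`second` takes the values: -inf → 16 → 22

Answer: 22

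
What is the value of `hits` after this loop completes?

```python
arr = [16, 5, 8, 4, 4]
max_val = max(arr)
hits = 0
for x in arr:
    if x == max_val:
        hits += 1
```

Count of max value 16 in [16, 5, 8, 4, 4]
`hits` takes the values: 0 → 1

Answer: 1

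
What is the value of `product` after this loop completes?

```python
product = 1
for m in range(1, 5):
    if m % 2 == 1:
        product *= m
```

Product of odd numbers 1 to 4
`product` takes the values: 1 → 3

Answer: 3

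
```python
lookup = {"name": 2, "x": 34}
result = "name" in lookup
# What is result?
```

Trace:
`lookup = {"name": 2, "x": 34}` → lookup = {'name': 2, 'x': 34}
`result = "name" in lookup` → result = True
So result = True

Answer: True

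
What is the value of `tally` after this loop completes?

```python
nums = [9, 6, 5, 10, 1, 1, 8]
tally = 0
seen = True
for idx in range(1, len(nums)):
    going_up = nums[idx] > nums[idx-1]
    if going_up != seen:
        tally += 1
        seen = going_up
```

Count direction changes in [9, 6, 5, 10, 1, 1, 8]
`tally` takes the values: 0 → 1 → 2 → 3 → 4

Answer: 4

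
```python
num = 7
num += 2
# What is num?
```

Trace:
`num = 7` → num = 7
`num += 2` → num = 9
So num = 9

Answer: 9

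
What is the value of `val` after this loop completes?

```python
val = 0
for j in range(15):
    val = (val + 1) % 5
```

Increment mod 5, 15 times = 0
`val` takes the values: 0 → 1 → 2 → 3 → 4 → 0 → 1 → 2 → 3 → 4 → 0 → 1 → 2 → 3 → 4 → 0

Answer: 0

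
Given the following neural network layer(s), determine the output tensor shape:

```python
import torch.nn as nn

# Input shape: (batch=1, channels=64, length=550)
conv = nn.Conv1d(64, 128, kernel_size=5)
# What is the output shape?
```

Input: (1, 64, 550) -> Output: (1, 128, 546)

Answer: (1, 128, 546)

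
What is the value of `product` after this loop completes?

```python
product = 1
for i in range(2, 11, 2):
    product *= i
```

Product of even numbers 2 to 10
`product` takes the values: 1 → 2 → 8 → 48 → 384 → 3840

Answer: 3840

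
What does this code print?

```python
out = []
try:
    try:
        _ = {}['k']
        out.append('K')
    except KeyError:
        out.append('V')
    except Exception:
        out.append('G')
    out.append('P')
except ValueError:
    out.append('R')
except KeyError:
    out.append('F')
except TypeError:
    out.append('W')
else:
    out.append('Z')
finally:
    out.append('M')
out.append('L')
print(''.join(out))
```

Execution trace: 'V' (inner except KeyError) → 'P' (try body, no exception) → 'Z' (else) → 'M' (finally) → 'L' (after the try/except). Output: VPZML

Answer: VPZML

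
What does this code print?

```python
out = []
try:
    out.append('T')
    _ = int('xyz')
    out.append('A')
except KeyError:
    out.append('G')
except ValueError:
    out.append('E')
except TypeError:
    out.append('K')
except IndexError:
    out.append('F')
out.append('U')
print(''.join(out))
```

Execution trace: 'T' (try body) → 'E' (except ValueError) → 'U' (after the try/except). Output: TEU

Answer: TEU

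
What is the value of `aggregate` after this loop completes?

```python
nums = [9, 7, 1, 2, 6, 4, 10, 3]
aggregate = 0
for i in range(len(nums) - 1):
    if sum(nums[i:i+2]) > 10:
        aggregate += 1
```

Count windows with sum > 10
`aggregate` takes the values: 0 → 1 → 2 → 3

Answer: 3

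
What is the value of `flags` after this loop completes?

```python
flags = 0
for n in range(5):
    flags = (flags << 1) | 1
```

Build 5 consecutive 1-bits: 0b11111
`flags` takes the values: 0 → 1 → 3 → 7 → 15 → 31

Answer: 31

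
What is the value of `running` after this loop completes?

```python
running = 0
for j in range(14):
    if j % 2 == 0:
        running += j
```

Sum of even numbers 0 to 13
`running` takes the values: 0 → 2 → 6 → 12 → 20 → 30 → 42

Answer: 42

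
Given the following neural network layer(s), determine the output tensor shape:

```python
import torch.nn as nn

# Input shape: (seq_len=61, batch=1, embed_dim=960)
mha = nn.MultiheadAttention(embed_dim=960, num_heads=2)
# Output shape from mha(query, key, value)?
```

Input: (61, 1, 960) -> Output: (61, 1, 960)

Answer: (61, 1, 960)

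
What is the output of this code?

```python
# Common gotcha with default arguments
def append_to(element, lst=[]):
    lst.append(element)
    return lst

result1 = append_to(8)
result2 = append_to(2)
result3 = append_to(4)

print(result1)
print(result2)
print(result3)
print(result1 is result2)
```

Key concept: mutable default argument gotcha.
Step by step:
`result1 = append_to(8)` → result1 = [8]
`result2 = append_to(2)` → result1 = [8, 2] (same object as result2); result2 = [8, 2] (same object as result1)
`result3 = append_to(4)` → result1 = [8, 2, 4] (same object as result2, result3); result2 = [8, 2, 4] (same object as result1, result3); result3 = [8, 2, 4] (same object as result1, result2)
`print(result1)` → prints [8, 2, 4]
`print(result2)` → prints [8, 2, 4]
`print(result3)` → prints [8, 2, 4]
`print(result1 is result2)` → prints True

Answer:
[8, 2, 4]
[8, 2, 4]
[8, 2, 4]
True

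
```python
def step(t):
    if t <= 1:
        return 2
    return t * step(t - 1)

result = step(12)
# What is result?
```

step(12) = 12 * 11 * 10 * 9 * 8 * 7 * 6 * 5 * 4 * 3 * 2 * 2 = 958003200

Answer: 958003200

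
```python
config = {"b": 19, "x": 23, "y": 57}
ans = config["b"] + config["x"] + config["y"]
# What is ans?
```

Trace:
`config = {"b": 19, "x": 23, "y": 57}` → config = {'b': 19, 'x': 23, 'y': 57}
`ans = config["b"] + config["x"] + config["y"]` → ans = 99
So ans = 99

Answer: 99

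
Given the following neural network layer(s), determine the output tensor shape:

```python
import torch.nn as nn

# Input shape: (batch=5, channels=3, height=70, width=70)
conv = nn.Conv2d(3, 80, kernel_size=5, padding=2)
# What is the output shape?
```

Input: (5, 3, 70, 70) -> Output: (5, 80, 70, 70)

Answer: (5, 80, 70, 70)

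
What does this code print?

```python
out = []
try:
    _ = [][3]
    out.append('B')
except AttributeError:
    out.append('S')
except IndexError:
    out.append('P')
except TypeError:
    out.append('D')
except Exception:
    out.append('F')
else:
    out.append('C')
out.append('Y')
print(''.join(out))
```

Execution trace: 'P' (except IndexError) → 'Y' (after the try/except). Output: PY

Answer: PY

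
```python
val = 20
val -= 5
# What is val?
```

Trace:
`val = 20` → val = 20
`val -= 5` → val = 15
So val = 15

Answer: 15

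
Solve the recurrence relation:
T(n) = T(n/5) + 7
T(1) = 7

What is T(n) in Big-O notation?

Each step divides n by 5 and adds 7. After log_5(n) steps we reach T(1)=7. So T(n) = 7·log_5(n) + 7 = O(log n).

Answer: O(log n)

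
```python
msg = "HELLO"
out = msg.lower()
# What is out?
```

Trace:
`msg = "HELLO"` → msg = 'HELLO'
`out = msg.lower()` → out = 'hello'
So out = 'hello'

Answer: 'hello'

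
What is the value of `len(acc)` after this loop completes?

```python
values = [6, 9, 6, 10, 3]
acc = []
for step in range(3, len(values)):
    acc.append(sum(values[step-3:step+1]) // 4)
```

Number of 4-element averages
`acc` takes the values: [] → [7] → [7, 7]
So `len(acc)` = 2

Answer: 2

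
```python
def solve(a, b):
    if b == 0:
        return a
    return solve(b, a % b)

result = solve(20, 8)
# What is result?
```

solve(20, 8) -> solve(8, 4) -> solve(4, 0) -> 4

Answer: 4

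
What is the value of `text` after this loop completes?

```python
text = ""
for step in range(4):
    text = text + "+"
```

Repeat '+' 4 times
`text` takes the values: "" → "+" → "++" → "+++" → "++++"

Answer: "++++"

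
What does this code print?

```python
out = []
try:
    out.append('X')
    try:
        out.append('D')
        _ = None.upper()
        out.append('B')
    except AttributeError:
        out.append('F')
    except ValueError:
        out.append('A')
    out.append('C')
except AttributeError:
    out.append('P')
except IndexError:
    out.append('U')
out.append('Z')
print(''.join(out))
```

Execution trace: 'X' (try body) → 'D' (inner try body) → 'F' (inner except AttributeError) → 'C' (try body, no exception) → 'Z' (after the try/except). Output: XDFCZ

Answer: XDFCZ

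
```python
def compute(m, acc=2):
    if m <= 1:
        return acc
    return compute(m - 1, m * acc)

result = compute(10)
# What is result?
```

Accumulator trace (n, acc): (10, 2) -> (9, 20) -> (8, 180) -> (7, 1440) -> (6, 10080) -> (5, 60480) -> (4, 302400) -> (3, 1209600) -> (2, 3628800) -> (1, 7257600) -> return 7257600

Answer: 7257600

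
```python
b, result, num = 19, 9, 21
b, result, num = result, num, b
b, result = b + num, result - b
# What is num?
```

Trace:
`b, result, num = 19, 9, 21` → b = 19; result = 9; num = 21
`b, result, num = result, num, b` → b = 9; result = 21; num = 19
`b, result = b + num, result - b` → b = 28; result = 12
So num = 19

Answer: 19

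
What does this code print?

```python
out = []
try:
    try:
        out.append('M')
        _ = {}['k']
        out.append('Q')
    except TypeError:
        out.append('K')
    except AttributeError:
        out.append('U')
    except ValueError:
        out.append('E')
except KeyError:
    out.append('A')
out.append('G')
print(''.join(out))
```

Execution trace: 'M' (try body) → 'A' (outer except KeyError) → 'G' (after the try/except). Output: MAG

Answer: MAG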